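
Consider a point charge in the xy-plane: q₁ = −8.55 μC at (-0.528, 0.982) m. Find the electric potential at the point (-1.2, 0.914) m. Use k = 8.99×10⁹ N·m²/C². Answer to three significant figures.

The total potential is the scalar sum of each charge's contribution, V = Σ kqᵢ/rᵢ.
Distances from the field point to each charge: r₁ = 0.675 m.
V = k[(-8.55×10⁻⁶)/(0.675)] = -1.14×10⁵ V.

-1.14×10⁵ V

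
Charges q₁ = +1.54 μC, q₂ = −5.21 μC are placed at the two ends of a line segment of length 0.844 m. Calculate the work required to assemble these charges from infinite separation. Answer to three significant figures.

-0.0855 J

The work to assemble the configuration equals its total potential energy, U = Σ kqᵢqⱼ/rᵢⱼ over all pairs.
The separation is r = 0.844 m.
U = (-0.0855) = -0.0855 J.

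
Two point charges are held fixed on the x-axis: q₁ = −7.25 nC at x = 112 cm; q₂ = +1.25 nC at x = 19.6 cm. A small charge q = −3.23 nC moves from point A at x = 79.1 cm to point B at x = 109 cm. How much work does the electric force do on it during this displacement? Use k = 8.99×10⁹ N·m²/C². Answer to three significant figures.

-6.40×10⁻⁶ J

The work done by the electric force is W_field = −ΔU = −q(V_B − V_A) = q(V_A − V_B).
At A: distances to the source charges are 0.329 m, 0.595 m; V_A = Σ kqᵢ/rᵢ = -179 V.
At B: distances to the source charges are 0.0300 m, 0.894 m; V_B = Σ kqᵢ/rᵢ = -2160 V.
ΔV = V_B − V_A = -1980 V.
W_field = −qΔV = −(-3.23×10⁻⁹ C)(-1980 V) = -6.40×10⁻⁶ J.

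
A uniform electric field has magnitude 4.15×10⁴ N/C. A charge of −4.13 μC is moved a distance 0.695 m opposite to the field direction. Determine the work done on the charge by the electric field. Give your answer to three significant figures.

0.119 J

The potential change for a displacement 0.695 m opposite to the field direction is ΔV = +Ed = 2.88×10⁴ V.
W_field = −qΔV = 0.119 J.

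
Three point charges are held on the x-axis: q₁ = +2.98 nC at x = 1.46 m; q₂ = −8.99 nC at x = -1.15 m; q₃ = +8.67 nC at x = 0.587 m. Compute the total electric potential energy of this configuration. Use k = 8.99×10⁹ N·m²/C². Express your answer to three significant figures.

The work to assemble the configuration equals its total potential energy, U = Σ kqᵢqⱼ/rᵢⱼ over all pairs.
Pair separations: r₁₂ = 2.61 m, r₁₃ = 0.873 m, r₂₃ = 1.74 m.
U = (-9.23×10⁻⁸) + (2.66×10⁻⁷) + (-4.03×10⁻⁷) = -2.30×10⁻⁷ J.

-2.30×10⁻⁷ J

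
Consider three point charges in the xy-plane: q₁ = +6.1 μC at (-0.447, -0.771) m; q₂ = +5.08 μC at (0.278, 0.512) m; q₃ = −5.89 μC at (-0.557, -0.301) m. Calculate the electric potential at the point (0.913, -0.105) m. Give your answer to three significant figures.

The total potential is the scalar sum of each charge's contribution, V = Σ kqᵢ/rᵢ.
Distances from the field point to each charge: r₁ = 1.51 m, r₂ = 0.885 m, r₃ = 1.48 m.
V = k[(6.10×10⁻⁶)/(1.51) + (5.08×10⁻⁶)/(0.885) + (-5.89×10⁻⁶)/(1.48)] = 5.21×10⁴ V.

5.21×10⁴ V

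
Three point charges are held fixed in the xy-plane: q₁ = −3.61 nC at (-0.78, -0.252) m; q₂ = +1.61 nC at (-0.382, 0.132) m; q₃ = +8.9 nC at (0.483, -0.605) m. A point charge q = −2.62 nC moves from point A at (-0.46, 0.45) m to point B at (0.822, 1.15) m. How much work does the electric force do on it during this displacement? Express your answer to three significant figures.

The work done by the electric force is W_field = −ΔU = −q(V_B − V_A) = q(V_A − V_B).
At A: distances to the source charges are 0.771 m, 0.327 m, 1.42 m; V_A = Σ kqᵢ/rᵢ = 58.7 V.
At B: distances to the source charges are 2.13 m, 1.58 m, 1.79 m; V_B = Σ kqᵢ/rᵢ = 38.7 V.
ΔV = V_B − V_A = -20.0 V.
W_field = −qΔV = −(-2.62×10⁻⁹ C)(-20.0 V) = -5.24×10⁻⁸ J.

-5.24×10⁻⁸ J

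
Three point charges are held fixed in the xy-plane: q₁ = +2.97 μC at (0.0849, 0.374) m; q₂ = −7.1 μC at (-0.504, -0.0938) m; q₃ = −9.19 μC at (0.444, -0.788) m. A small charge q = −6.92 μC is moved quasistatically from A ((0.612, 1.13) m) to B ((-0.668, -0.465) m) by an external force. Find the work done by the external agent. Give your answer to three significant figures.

For quasistatic motion the external work equals the change in potential energy: W_ext = qΔV = q(V_B − V_A).
At A: distances to the source charges are 0.922 m, 1.66 m, 1.93 m; V_A = Σ kqᵢ/rᵢ = -5.25×10⁴ V.
At B: distances to the source charges are 1.13 m, 0.406 m, 1.16 m; V_B = Σ kqᵢ/rᵢ = -2.05×10⁵ V.
ΔV = V_B − V_A = -1.52×10⁵ V.
W_ext = qΔV = (-6.92×10⁻⁶ C)(-1.52×10⁵ V) = 1.06 J.

1.06 J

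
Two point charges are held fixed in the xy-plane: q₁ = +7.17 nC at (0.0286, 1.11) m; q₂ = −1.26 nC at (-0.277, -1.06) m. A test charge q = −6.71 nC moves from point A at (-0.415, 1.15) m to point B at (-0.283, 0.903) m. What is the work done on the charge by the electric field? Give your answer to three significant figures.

1.81×10⁻⁷ J

The work done by the electric force is W_field = −ΔU = −q(V_B − V_A) = q(V_A − V_B).
At A: distances to the source charges are 0.445 m, 2.21 m; V_A = Σ kqᵢ/rᵢ = 140 V.
At B: distances to the source charges are 0.374 m, 1.96 m; V_B = Σ kqᵢ/rᵢ = 167 V.
ΔV = V_B − V_A = 26.9 V.
W_field = −qΔV = −(-6.71×10⁻⁹ C)(26.9 V) = 1.81×10⁻⁷ J.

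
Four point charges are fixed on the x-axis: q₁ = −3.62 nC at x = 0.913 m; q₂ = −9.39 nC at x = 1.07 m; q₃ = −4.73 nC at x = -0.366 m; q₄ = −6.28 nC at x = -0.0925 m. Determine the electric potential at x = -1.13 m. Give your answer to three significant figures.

-164 V

The total potential is the scalar sum of each charge's contribution, V = Σ kqᵢ/rᵢ.
Distances from the field point to each charge: r₁ = 2.04 m, r₂ = 2.20 m, r₃ = 0.764 m, r₄ = 1.04 m.
V = k[(-3.62×10⁻⁹)/(2.04) + (-9.39×10⁻⁹)/(2.20) + (-4.73×10⁻⁹)/(0.764) + (-6.28×10⁻⁹)/(1.04)] = -164 V.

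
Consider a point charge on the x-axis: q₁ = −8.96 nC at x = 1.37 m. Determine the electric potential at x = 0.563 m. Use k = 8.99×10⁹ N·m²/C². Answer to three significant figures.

Electric potential is a scalar, so the contributions from each charge add algebraically: V = Σ kqᵢ/rᵢ.
V = k[(-8.96×10⁻⁹)/(0.807)] = -99.8 V.

-99.8 V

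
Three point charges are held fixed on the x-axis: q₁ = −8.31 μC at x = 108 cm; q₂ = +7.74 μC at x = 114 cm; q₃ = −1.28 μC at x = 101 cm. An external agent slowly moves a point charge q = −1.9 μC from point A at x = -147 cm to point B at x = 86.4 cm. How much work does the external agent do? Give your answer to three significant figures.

0.314 J

For quasistatic motion the external work equals the change in potential energy: W_ext = qΔV = q(V_B − V_A).
At A: distances to the source charges are 2.55 m, 2.61 m, 2.48 m; V_A = Σ kqᵢ/rᵢ = -7280 V.
At B: distances to the source charges are 0.216 m, 0.276 m, 0.146 m; V_B = Σ kqᵢ/rᵢ = -1.73×10⁵ V.
ΔV = V_B − V_A = -1.65×10⁵ V.
W_ext = qΔV = (-1.90×10⁻⁶ C)(-1.65×10⁵ V) = 0.314 J.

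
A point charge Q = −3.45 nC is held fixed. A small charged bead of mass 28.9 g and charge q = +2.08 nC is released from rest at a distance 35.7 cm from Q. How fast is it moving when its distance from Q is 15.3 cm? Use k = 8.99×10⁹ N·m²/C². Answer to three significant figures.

Only the electrostatic force acts, so mechanical energy is conserved: ½mv² = U₁ − U₂ = kQq(1/r₁ − 1/r₂).
U₁ − U₂ = (8.99×10⁹ N·m²/C²)(-3.45×10⁻⁹ C)(2.08×10⁻⁹ C)(1/0.357 − 1/0.153) = 2.41×10⁻⁷ J.
v = √(2·2.41×10⁻⁷/0.0289) = 4.08×10⁻³ m/s.

4.08×10⁻³ m/s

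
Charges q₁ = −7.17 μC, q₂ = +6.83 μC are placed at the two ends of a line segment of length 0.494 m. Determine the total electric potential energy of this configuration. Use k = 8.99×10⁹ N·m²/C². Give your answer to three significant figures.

-0.891 J

The assembly work is the sum of pairwise potential energies, U = Σ_{i<j} kqᵢqⱼ/rᵢⱼ.
The separation is r = 0.494 m.
U = (-0.891) = -0.891 J.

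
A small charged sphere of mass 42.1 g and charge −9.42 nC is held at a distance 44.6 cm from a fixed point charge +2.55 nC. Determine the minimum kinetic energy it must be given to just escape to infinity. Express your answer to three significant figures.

4.84×10⁻⁷ J

To just escape, total mechanical energy must reach zero at infinity: ½mv²_min + U = 0, so ½mv²_min = −U = |kQq|/r.
|U| = |kQq|/r = (8.99×10⁹ N·m²/C²)(2.55×10⁻⁹)(9.42×10⁻⁹)/(0.446) = 4.84×10⁻⁷ J.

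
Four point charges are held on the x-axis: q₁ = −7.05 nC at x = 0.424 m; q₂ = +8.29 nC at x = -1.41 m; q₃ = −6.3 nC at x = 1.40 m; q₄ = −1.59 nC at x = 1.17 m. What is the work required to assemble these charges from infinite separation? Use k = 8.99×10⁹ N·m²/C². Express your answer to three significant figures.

The work to assemble the configuration equals its total potential energy, U = Σ kqᵢqⱼ/rᵢⱼ over all pairs.
Pair separations: r₁₂ = 1.83 m, r₁₃ = 0.976 m, r₁₄ = 0.746 m, r₂₃ = 2.81 m, r₂₄ = 2.58 m, r₃₄ = 0.230 m.
Summing all 6 pair terms gives U = 4.36×10⁻⁷ J.

4.36×10⁻⁷ J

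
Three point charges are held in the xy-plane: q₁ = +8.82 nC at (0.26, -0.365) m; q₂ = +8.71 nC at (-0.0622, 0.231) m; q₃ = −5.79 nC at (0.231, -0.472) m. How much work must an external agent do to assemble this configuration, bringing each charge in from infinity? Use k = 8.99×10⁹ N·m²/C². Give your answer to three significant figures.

-3.72×10⁻⁶ J

The work to assemble the configuration equals its total potential energy, U = Σ kqᵢqⱼ/rᵢⱼ over all pairs.
Pair separations: r₁₂ = 0.678 m, r₁₃ = 0.111 m, r₂₃ = 0.762 m.
U = (1.02×10⁻⁶) + (-4.14×10⁻⁶) + (-5.95×10⁻⁷) = -3.72×10⁻⁶ J.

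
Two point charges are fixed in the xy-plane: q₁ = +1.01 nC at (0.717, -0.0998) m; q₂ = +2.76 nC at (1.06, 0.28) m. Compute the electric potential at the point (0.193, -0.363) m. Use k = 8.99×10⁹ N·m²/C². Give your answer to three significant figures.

38.5 V

The total potential is the scalar sum of each charge's contribution, V = Σ kqᵢ/rᵢ.
Distances from the field point to each charge: r₁ = 0.586 m, r₂ = 1.08 m.
V = k[(1.01×10⁻⁹)/(0.586) + (2.76×10⁻⁹)/(1.08)] = 38.5 V.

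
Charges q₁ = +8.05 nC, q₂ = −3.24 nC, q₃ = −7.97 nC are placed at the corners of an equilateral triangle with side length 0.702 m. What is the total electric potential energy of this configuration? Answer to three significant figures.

-8.25×10⁻⁷ J

The assembly work is the sum of pairwise potential energies, U = Σ_{i<j} kqᵢqⱼ/rᵢⱼ.
All three pair separations equal the side length, 0.702 m.
U = (-3.34×10⁻⁷) + (-8.22×10⁻⁷) + (3.31×10⁻⁷) = -8.25×10⁻⁷ J.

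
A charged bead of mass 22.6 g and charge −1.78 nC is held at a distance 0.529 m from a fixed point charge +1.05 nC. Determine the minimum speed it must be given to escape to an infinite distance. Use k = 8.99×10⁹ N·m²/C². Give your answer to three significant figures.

1.68×10⁻³ m/s

To just escape, total mechanical energy must reach zero at infinity: ½mv²_min + U = 0, so ½mv²_min = −U = |kQq|/r.
|U| = |kQq|/r = (8.99×10⁹ N·m²/C²)(1.05×10⁻⁹)(1.78×10⁻⁹)/(0.529) = 3.18×10⁻⁸ J.
v_min = √(2|U|/m) = √(2·3.18×10⁻⁸/0.0226) = 1.68×10⁻³ m/s.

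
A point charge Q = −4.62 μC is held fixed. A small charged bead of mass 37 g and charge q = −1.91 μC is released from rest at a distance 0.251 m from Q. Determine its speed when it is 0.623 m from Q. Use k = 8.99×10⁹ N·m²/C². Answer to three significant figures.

3.19 m/s

Only the electrostatic force acts, so mechanical energy is conserved: ½mv² = U₁ − U₂ = kQq(1/r₁ − 1/r₂).
U₁ − U₂ = (8.99×10⁹ N·m²/C²)(-4.62×10⁻⁶ C)(-1.91×10⁻⁶ C)(1/0.251 − 1/0.623) = 0.189 J.
v = √(2·0.189/0.0370) = 3.19 m/s.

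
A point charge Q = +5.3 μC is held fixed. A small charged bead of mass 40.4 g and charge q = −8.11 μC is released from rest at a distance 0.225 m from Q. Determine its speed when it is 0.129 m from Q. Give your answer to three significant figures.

Only the electrostatic force acts, so mechanical energy is conserved: ½mv² = U₁ − U₂ = kQq(1/r₁ − 1/r₂).
U₁ − U₂ = (8.99×10⁹ N·m²/C²)(5.30×10⁻⁶ C)(-8.11×10⁻⁶ C)(1/0.225 − 1/0.129) = 1.28 J.
v = √(2·1.28/0.0404) = 7.95 m/s.

7.95 m/s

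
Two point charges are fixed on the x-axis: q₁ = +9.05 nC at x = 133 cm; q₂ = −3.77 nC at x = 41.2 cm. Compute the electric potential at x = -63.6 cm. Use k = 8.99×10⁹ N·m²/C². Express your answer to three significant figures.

Electric potential is a scalar, so the contributions from each charge add algebraically: V = Σ kqᵢ/rᵢ.
Distances from the field point to each charge: r₁ = 1.97 m, r₂ = 1.05 m.
V = k[(9.05×10⁻⁹)/(1.97) + (-3.77×10⁻⁹)/(1.05)] = 9.04 V.

9.04 V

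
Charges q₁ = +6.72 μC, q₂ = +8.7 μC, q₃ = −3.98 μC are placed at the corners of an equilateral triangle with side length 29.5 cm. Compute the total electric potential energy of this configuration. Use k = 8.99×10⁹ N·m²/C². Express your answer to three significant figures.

-0.0886 J

The assembly work is the sum of pairwise potential energies, U = Σ_{i<j} kqᵢqⱼ/rᵢⱼ.
All three pair separations equal the side length, 0.295 m.
U = (1.78) + (-0.815) + (-1.06) = -0.0886 J.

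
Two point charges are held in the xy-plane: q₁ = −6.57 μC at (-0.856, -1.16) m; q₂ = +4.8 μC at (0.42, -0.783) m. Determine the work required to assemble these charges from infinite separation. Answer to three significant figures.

-0.213 J

The work to assemble the configuration equals its total potential energy, U = Σ kqᵢqⱼ/rᵢⱼ over all pairs.
Pair separations: r₁₂ = 1.33 m.
U = (-0.213) = -0.213 J.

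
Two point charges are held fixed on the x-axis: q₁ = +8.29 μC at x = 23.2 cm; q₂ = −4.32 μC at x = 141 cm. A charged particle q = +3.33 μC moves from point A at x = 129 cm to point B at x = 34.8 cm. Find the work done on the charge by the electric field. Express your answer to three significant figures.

The work done by the electric force is W_field = −ΔU = −q(V_B − V_A) = q(V_A − V_B).
At A: distances to the source charges are 1.06 m, 0.120 m; V_A = Σ kqᵢ/rᵢ = -2.53×10⁵ V.
At B: distances to the source charges are 0.116 m, 1.06 m; V_B = Σ kqᵢ/rᵢ = 6.06×10⁵ V.
ΔV = V_B − V_A = 8.59×10⁵ V.
W_field = −qΔV = −(3.33×10⁻⁶ C)(8.59×10⁵ V) = -2.86 J.

-2.86 J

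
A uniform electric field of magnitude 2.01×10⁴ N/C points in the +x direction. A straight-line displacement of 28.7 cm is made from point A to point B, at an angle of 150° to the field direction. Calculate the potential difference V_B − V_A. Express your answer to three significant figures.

Only the component of displacement along E changes the potential: ΔV = −E·d·cosθ.
ΔV = −(2.01×10⁴ V/m)(0.287 m)cos150° = 5000 V.

5000 V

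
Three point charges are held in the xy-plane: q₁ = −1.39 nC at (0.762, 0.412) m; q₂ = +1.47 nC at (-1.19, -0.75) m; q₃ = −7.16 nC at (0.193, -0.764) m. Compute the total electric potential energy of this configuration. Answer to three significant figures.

The work to assemble the configuration equals its total potential energy, U = Σ kqᵢqⱼ/rᵢⱼ over all pairs.
Pair separations: r₁₂ = 2.27 m, r₁₃ = 1.31 m, r₂₃ = 1.38 m.
U = (-8.09×10⁻⁹) + (6.85×10⁻⁸) + (-6.84×10⁻⁸) = -8.01×10⁻⁹ J.

-8.01×10⁻⁹ J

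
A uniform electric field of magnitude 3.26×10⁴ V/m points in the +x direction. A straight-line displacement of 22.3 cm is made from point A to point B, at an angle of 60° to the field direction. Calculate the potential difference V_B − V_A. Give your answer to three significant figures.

-3630 V

Only the component of displacement along E changes the potential: ΔV = −E·d·cosθ.
ΔV = −(3.26×10⁴ V/m)(0.223 m)cos60° = -3630 V.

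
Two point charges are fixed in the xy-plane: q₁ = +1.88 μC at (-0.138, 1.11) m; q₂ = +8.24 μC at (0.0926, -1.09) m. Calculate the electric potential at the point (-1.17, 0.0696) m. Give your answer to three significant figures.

5.47×10⁴ V

Electric potential is a scalar, so the contributions from each charge add algebraically: V = Σ kqᵢ/rᵢ.
Distances from the field point to each charge: r₁ = 1.47 m, r₂ = 1.71 m.
V = k[(1.88×10⁻⁶)/(1.47) + (8.24×10⁻⁶)/(1.71)] = 5.47×10⁴ V.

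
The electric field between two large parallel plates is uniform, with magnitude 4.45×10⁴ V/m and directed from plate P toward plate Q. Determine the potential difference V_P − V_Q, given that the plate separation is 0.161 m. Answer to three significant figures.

7160 V

In a uniform field, potential decreases in the direction of E: ΔV = −E·d for a displacement d parallel to E.
Going from Q to P is a displacement of 0.161 m opposite to the field, so V_P − V_Q = +Ed = 7160 V.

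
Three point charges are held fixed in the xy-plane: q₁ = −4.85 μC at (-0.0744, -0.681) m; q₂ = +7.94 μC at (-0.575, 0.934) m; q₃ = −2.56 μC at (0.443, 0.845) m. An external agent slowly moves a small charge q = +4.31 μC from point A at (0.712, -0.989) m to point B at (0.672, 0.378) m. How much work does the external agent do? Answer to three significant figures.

For quasistatic motion the external work equals the change in potential energy: W_ext = qΔV = q(V_B − V_A).
At A: distances to the source charges are 0.845 m, 2.31 m, 1.85 m; V_A = Σ kqᵢ/rᵢ = -3.32×10⁴ V.
At B: distances to the source charges are 1.30 m, 1.37 m, 0.520 m; V_B = Σ kqᵢ/rᵢ = -2.56×10⁴ V.
ΔV = V_B − V_A = 7570 V.
W_ext = qΔV = (4.31×10⁻⁶ C)(7570 V) = 0.0326 J.

0.0326 J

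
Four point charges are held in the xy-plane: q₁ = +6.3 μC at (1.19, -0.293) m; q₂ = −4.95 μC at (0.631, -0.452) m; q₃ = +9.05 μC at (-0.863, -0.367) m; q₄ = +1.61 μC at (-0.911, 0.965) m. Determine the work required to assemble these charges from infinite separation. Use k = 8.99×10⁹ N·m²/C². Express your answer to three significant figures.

-0.401 J

The work to assemble the configuration equals its total potential energy, U = Σ kqᵢqⱼ/rᵢⱼ over all pairs.
Pair separations: r₁₂ = 0.581 m, r₁₃ = 2.05 m, r₁₄ = 2.45 m, r₂₃ = 1.50 m, r₂₄ = 2.09 m, r₃₄ = 1.33 m.
Summing all 6 pair terms gives U = -0.401 J.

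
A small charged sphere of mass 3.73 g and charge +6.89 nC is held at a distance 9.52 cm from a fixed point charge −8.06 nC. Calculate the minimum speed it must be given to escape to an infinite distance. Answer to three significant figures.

0.0530 m/s

To just escape, total mechanical energy must reach zero at infinity: ½mv²_min + U = 0, so ½mv²_min = −U = |kQq|/r.
|U| = |kQq|/r = (8.99×10⁹ N·m²/C²)(8.06×10⁻⁹)(6.89×10⁻⁹)/(0.0952) = 5.24×10⁻⁶ J.
v_min = √(2|U|/m) = √(2·5.24×10⁻⁶/3.73×10⁻³) = 0.0530 m/s.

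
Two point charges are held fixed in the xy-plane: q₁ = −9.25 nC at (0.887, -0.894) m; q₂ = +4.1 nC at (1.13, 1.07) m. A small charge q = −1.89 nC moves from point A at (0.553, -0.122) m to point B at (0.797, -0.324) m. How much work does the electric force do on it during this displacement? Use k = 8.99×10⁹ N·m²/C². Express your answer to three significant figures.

The work done by the electric force is W_field = −ΔU = −q(V_B − V_A) = q(V_A − V_B).
At A: distances to the source charges are 0.841 m, 1.32 m; V_A = Σ kqᵢ/rᵢ = -71.0 V.
At B: distances to the source charges are 0.577 m, 1.43 m; V_B = Σ kqᵢ/rᵢ = -118 V.
ΔV = V_B − V_A = -47.4 V.
W_field = −qΔV = −(-1.89×10⁻⁹ C)(-47.4 V) = -8.95×10⁻⁸ J.

-8.95×10⁻⁸ J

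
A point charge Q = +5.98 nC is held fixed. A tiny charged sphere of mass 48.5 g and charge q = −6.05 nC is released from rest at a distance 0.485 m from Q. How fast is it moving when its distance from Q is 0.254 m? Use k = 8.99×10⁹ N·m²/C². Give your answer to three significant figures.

Only the electrostatic force acts, so mechanical energy is conserved: ½mv² = U₁ − U₂ = kQq(1/r₁ − 1/r₂).
U₁ − U₂ = (8.99×10⁹ N·m²/C²)(5.98×10⁻⁹ C)(-6.05×10⁻⁹ C)(1/0.485 − 1/0.254) = 6.10×10⁻⁷ J.
v = √(2·6.10×10⁻⁷/0.0485) = 5.01×10⁻³ m/s.

5.01×10⁻³ m/s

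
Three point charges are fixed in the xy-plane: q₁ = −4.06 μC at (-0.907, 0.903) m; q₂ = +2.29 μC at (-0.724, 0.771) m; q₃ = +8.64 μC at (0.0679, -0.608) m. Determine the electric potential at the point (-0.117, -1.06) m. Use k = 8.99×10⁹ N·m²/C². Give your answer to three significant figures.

Electric potential is a scalar, so the contributions from each charge add algebraically: V = Σ kqᵢ/rᵢ.
Distances from the field point to each charge: r₁ = 2.12 m, r₂ = 1.93 m, r₃ = 0.488 m.
V = k[(-4.06×10⁻⁶)/(2.12) + (2.29×10⁻⁶)/(1.93) + (8.64×10⁻⁶)/(0.488)] = 1.52×10⁵ V.

1.52×10⁵ V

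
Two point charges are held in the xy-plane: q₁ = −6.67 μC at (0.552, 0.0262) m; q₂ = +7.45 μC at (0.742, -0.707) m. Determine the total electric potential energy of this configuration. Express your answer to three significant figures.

The assembly work is the sum of pairwise potential energies, U = Σ_{i<j} kqᵢqⱼ/rᵢⱼ.
Pair separations: r₁₂ = 0.757 m.
U = (-0.590) = -0.590 J.

-0.590 J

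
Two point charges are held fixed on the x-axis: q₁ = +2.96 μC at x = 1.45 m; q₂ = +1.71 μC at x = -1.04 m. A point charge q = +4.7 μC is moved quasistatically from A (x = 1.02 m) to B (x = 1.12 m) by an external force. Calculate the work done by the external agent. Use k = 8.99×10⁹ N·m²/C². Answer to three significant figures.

0.0865 J

For quasistatic motion the external work equals the change in potential energy: W_ext = qΔV = q(V_B − V_A).
At A: distances to the source charges are 0.430 m, 2.06 m; V_A = Σ kqᵢ/rᵢ = 6.93×10⁴ V.
At B: distances to the source charges are 0.330 m, 2.16 m; V_B = Σ kqᵢ/rᵢ = 8.78×10⁴ V.
ΔV = V_B − V_A = 1.84×10⁴ V.
W_ext = qΔV = (4.70×10⁻⁶ C)(1.84×10⁴ V) = 0.0865 J.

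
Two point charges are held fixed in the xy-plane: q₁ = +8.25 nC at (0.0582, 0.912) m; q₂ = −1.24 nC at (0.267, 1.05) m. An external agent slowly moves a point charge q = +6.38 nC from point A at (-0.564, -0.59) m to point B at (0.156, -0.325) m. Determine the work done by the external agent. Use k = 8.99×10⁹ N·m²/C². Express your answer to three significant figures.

7.74×10⁻⁸ J

For quasistatic motion the external work equals the change in potential energy: W_ext = qΔV = q(V_B − V_A).
At A: distances to the source charges are 1.63 m, 1.84 m; V_A = Σ kqᵢ/rᵢ = 39.6 V.
At B: distances to the source charges are 1.24 m, 1.38 m; V_B = Σ kqᵢ/rᵢ = 51.7 V.
ΔV = V_B − V_A = 12.1 V.
W_ext = qΔV = (6.38×10⁻⁹ C)(12.1 V) = 7.74×10⁻⁸ J.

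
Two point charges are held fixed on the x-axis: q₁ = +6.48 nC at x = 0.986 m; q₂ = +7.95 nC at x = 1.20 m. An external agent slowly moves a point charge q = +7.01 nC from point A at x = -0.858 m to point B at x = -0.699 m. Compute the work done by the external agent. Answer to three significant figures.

4.13×10⁻⁸ J

For quasistatic motion the external work equals the change in potential energy: W_ext = qΔV = q(V_B − V_A).
At A: distances to the source charges are 1.84 m, 2.06 m; V_A = Σ kqᵢ/rᵢ = 66.3 V.
At B: distances to the source charges are 1.69 m, 1.90 m; V_B = Σ kqᵢ/rᵢ = 72.2 V.
ΔV = V_B − V_A = 5.89 V.
W_ext = qΔV = (7.01×10⁻⁹ C)(5.89 V) = 4.13×10⁻⁸ J.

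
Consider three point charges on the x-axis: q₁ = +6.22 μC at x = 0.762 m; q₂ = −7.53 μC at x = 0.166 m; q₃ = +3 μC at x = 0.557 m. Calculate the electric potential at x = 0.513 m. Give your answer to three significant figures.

6.42×10⁵ V

Electric potential is a scalar, so the contributions from each charge add algebraically: V = Σ kqᵢ/rᵢ.
Distances from the field point to each charge: r₁ = 0.249 m, r₂ = 0.347 m, r₃ = 0.0440 m.
V = k[(6.22×10⁻⁶)/(0.249) + (-7.53×10⁻⁶)/(0.347) + (3.00×10⁻⁶)/(0.0440)] = 6.42×10⁵ V.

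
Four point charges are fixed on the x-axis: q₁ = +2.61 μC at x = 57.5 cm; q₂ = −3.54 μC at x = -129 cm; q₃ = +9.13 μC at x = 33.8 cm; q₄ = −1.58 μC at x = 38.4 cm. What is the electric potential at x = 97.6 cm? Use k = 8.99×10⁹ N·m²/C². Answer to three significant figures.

Electric potential is a scalar, so the contributions from each charge add algebraically: V = Σ kqᵢ/rᵢ.
Distances from the field point to each charge: r₁ = 0.401 m, r₂ = 2.27 m, r₃ = 0.638 m, r₄ = 0.592 m.
V = k[(2.61×10⁻⁶)/(0.401) + (-3.54×10⁻⁶)/(2.27) + (9.13×10⁻⁶)/(0.638) + (-1.58×10⁻⁶)/(0.592)] = 1.49×10⁵ V.

1.49×10⁵ V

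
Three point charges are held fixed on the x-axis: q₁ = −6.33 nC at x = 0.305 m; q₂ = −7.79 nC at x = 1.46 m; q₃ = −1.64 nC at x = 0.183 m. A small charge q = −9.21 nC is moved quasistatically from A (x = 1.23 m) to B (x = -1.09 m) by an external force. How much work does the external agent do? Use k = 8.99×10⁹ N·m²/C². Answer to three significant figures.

-2.77×10⁻⁶ J

For quasistatic motion the external work equals the change in potential energy: W_ext = qΔV = q(V_B − V_A).
At A: distances to the source charges are 0.925 m, 0.230 m, 1.05 m; V_A = Σ kqᵢ/rᵢ = -380 V.
At B: distances to the source charges are 1.40 m, 2.55 m, 1.27 m; V_B = Σ kqᵢ/rᵢ = -79.8 V.
ΔV = V_B − V_A = 300 V.
W_ext = qΔV = (-9.21×10⁻⁹ C)(300 V) = -2.77×10⁻⁶ J.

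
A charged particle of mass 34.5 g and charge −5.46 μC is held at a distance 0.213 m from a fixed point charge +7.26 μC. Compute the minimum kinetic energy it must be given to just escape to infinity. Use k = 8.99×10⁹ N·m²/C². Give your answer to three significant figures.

To just escape, total mechanical energy must reach zero at infinity: ½mv²_min + U = 0, so ½mv²_min = −U = |kQq|/r.
|U| = |kQq|/r = (8.99×10⁹ N·m²/C²)(7.26×10⁻⁶)(5.46×10⁻⁶)/(0.213) = 1.67 J.

1.67 J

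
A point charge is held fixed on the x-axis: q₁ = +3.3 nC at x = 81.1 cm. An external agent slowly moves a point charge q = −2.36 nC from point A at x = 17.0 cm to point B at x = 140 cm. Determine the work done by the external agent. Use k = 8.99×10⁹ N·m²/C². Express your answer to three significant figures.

For quasistatic motion the external work equals the change in potential energy: W_ext = qΔV = q(V_B − V_A).
At A: distance to the source charge is 0.641 m; V_A = kq₁/r = 46.3 V.
At B: distance to the source charge is 0.589 m; V_B = kq₁/r = 50.4 V.
ΔV = V_B − V_A = 4.09 V.
W_ext = qΔV = (-2.36×10⁻⁹ C)(4.09 V) = -9.64×10⁻⁹ J.

-9.64×10⁻⁹ J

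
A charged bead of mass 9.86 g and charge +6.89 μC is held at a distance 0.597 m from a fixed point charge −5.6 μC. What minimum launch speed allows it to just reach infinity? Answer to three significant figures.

10.9 m/s

To just escape, total mechanical energy must reach zero at infinity: ½mv²_min + U = 0, so ½mv²_min = −U = |kQq|/r.
|U| = |kQq|/r = (8.99×10⁹ N·m²/C²)(5.60×10⁻⁶)(6.89×10⁻⁶)/(0.597) = 0.581 J.
v_min = √(2|U|/m) = √(2·0.581/9.86×10⁻³) = 10.9 m/s.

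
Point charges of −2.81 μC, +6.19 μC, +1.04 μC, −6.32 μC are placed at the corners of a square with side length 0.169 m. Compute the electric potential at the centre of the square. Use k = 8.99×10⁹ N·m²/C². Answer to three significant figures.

-1.43×10⁵ V

Electric potential is a scalar, so the contributions from each charge add algebraically: V = Σ kqᵢ/rᵢ.
The distance from each corner to the centre is a√2/2 = 0.120 m.
V = k[(-2.81×10⁻⁶)/(0.120) + (6.19×10⁻⁶)/(0.120) + (1.04×10⁻⁶)/(0.120) + (-6.32×10⁻⁶)/(0.120)] = -1.43×10⁵ V.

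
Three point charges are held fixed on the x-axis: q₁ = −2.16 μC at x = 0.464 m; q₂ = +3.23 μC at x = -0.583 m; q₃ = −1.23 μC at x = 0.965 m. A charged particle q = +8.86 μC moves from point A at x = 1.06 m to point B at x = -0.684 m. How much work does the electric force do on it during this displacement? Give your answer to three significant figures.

-3.50 J

The work done by the electric force is W_field = −ΔU = −q(V_B − V_A) = q(V_A − V_B).
At A: distances to the source charges are 0.596 m, 1.64 m, 0.0950 m; V_A = Σ kqᵢ/rᵢ = -1.31×10⁵ V.
At B: distances to the source charges are 1.15 m, 0.101 m, 1.65 m; V_B = Σ kqᵢ/rᵢ = 2.64×10⁵ V.
ΔV = V_B − V_A = 3.95×10⁵ V.
W_field = −qΔV = −(8.86×10⁻⁶ C)(3.95×10⁵ V) = -3.50 J.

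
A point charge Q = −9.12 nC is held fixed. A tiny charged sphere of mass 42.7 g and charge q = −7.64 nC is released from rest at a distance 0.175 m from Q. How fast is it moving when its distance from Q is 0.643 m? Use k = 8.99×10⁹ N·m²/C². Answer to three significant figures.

Only the electrostatic force acts, so mechanical energy is conserved: ½mv² = U₁ − U₂ = kQq(1/r₁ − 1/r₂).
U₁ − U₂ = (8.99×10⁹ N·m²/C²)(-9.12×10⁻⁹ C)(-7.64×10⁻⁹ C)(1/0.175 − 1/0.643) = 2.61×10⁻⁶ J.
v = √(2·2.61×10⁻⁶/0.0427) = 0.0110 m/s.

0.0110 m/s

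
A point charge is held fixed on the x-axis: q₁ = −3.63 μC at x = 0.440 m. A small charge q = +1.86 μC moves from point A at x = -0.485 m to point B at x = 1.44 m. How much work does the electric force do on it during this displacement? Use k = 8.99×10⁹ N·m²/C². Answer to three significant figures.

The work done by the electric force is W_field = −ΔU = −q(V_B − V_A) = q(V_A − V_B).
At A: distance to the source charge is 0.925 m; V_A = kq₁/r = -3.53×10⁴ V.
At B: distance to the source charge is 1.00 m; V_B = kq₁/r = -3.26×10⁴ V.
ΔV = V_B − V_A = 2650 V.
W_field = −qΔV = −(1.86×10⁻⁶ C)(2650 V) = -4.92×10⁻³ J.

-4.92×10⁻³ J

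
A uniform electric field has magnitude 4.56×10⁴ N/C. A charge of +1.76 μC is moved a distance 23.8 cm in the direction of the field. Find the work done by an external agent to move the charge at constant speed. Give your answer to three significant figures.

The potential change for a displacement 23.8 cm in the direction of the field is ΔV = −Ed = -1.09×10⁴ V.
W_ext = qΔV = -0.0191 J.

-0.0191 J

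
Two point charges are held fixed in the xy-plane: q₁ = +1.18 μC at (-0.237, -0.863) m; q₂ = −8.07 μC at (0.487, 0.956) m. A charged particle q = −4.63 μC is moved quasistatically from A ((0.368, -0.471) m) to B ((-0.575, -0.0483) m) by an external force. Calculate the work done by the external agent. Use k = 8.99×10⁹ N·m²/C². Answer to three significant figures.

7.68×10⁻³ J

For quasistatic motion the external work equals the change in potential energy: W_ext = qΔV = q(V_B − V_A).
At A: distances to the source charges are 0.721 m, 1.43 m; V_A = Σ kqᵢ/rᵢ = -3.59×10⁴ V.
At B: distances to the source charges are 0.882 m, 1.46 m; V_B = Σ kqᵢ/rᵢ = -3.76×10⁴ V.
ΔV = V_B − V_A = -1660 V.
W_ext = qΔV = (-4.63×10⁻⁶ C)(-1660 V) = 7.68×10⁻³ J.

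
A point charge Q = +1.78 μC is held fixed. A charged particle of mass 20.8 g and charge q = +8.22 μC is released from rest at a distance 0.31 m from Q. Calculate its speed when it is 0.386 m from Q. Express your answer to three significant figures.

Only the electrostatic force acts, so mechanical energy is conserved: ½mv² = U₁ − U₂ = kQq(1/r₁ − 1/r₂).
U₁ − U₂ = (8.99×10⁹ N·m²/C²)(1.78×10⁻⁶ C)(8.22×10⁻⁶ C)(1/0.310 − 1/0.386) = 0.0835 J.
v = √(2·0.0835/0.0208) = 2.83 m/s.

2.83 m/s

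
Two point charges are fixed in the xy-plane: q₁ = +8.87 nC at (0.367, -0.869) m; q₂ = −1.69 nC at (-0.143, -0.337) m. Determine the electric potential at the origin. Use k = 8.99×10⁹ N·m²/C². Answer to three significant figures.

43.0 V

The total potential is the scalar sum of each charge's contribution, V = Σ kqᵢ/rᵢ.
Distances from the field point to each charge: r₁ = 0.943 m, r₂ = 0.366 m.
V = k[(8.87×10⁻⁹)/(0.943) + (-1.69×10⁻⁹)/(0.366)] = 43.0 V.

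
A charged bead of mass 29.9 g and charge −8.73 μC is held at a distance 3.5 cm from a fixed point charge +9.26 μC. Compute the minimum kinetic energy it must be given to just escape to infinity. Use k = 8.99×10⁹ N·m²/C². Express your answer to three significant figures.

To just escape, total mechanical energy must reach zero at infinity: ½mv²_min + U = 0, so ½mv²_min = −U = |kQq|/r.
|U| = |kQq|/r = (8.99×10⁹ N·m²/C²)(9.26×10⁻⁶)(8.73×10⁻⁶)/(0.0350) = 20.8 J.

20.8 J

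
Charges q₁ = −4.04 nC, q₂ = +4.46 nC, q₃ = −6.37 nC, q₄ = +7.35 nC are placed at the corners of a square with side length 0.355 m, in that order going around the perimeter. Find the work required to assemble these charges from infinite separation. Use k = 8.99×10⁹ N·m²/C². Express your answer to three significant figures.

The assembly work is the sum of pairwise potential energies, U = Σ_{i<j} kqᵢqⱼ/rᵢⱼ.
The four side pairs have separation 0.355 m and the two diagonal pairs 0.502 m.
Summing all 6 pair terms gives U = -2.07×10⁻⁶ J.

-2.07×10⁻⁶ J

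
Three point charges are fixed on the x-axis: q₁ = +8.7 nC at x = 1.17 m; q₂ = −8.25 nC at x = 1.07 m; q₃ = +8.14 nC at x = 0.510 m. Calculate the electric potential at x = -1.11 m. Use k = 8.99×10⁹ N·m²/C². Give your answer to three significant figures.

45.5 V

The total potential is the scalar sum of each charge's contribution, V = Σ kqᵢ/rᵢ.
Distances from the field point to each charge: r₁ = 2.28 m, r₂ = 2.18 m, r₃ = 1.62 m.
V = k[(8.70×10⁻⁹)/(2.28) + (-8.25×10⁻⁹)/(2.18) + (8.14×10⁻⁹)/(1.62)] = 45.5 V.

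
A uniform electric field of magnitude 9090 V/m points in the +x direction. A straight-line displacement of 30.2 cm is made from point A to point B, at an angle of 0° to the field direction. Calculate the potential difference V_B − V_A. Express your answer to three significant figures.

-2750 V

Only the component of displacement along E changes the potential: ΔV = −E·d·cosθ.
ΔV = −(9090 V/m)(0.302 m)cos0° = -2750 V.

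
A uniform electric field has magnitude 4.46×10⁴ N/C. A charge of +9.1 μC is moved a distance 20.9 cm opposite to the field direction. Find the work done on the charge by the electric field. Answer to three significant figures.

-0.0848 J

The potential change for a displacement 20.9 cm opposite to the field direction is ΔV = +Ed = 9320 V.
W_field = −qΔV = -0.0848 J.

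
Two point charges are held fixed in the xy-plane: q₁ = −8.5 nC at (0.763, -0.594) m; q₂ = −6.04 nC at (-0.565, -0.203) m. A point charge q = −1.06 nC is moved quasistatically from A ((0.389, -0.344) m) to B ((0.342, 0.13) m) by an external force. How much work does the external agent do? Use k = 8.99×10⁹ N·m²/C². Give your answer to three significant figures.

-8.35×10⁻⁸ J

For quasistatic motion the external work equals the change in potential energy: W_ext = qΔV = q(V_B − V_A).
At A: distances to the source charges are 0.450 m, 0.964 m; V_A = Σ kqᵢ/rᵢ = -226 V.
At B: distances to the source charges are 0.838 m, 0.966 m; V_B = Σ kqᵢ/rᵢ = -147 V.
ΔV = V_B − V_A = 78.7 V.
W_ext = qΔV = (-1.06×10⁻⁹ C)(78.7 V) = -8.35×10⁻⁸ J.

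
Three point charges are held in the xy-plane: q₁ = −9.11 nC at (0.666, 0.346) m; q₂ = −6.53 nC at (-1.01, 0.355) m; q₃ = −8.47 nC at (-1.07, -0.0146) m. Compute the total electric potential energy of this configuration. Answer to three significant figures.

The work to assemble the configuration equals its total potential energy, U = Σ kqᵢqⱼ/rᵢⱼ over all pairs.
Pair separations: r₁₂ = 1.68 m, r₁₃ = 1.77 m, r₂₃ = 0.374 m.
U = (3.19×10⁻⁷) + (3.91×10⁻⁷) + (1.33×10⁻⁶) = 2.04×10⁻⁶ J.

2.04×10⁻⁶ J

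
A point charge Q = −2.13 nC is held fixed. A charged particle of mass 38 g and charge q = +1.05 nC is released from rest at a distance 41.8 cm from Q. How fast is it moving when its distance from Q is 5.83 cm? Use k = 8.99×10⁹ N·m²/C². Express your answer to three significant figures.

Only the electrostatic force acts, so mechanical energy is conserved: ½mv² = U₁ − U₂ = kQq(1/r₁ − 1/r₂).
U₁ − U₂ = (8.99×10⁹ N·m²/C²)(-2.13×10⁻⁹ C)(1.05×10⁻⁹ C)(1/0.418 − 1/0.0583) = 2.97×10⁻⁷ J.
v = √(2·2.97×10⁻⁷/0.0380) = 3.95×10⁻³ m/s.

3.95×10⁻³ m/s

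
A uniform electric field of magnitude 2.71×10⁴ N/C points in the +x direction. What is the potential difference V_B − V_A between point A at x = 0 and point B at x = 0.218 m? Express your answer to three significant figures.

-5910 V

In a uniform field, potential decreases in the direction of E: V_B − V_A = −E·Δx.
V_B − V_A = −(2.71×10⁴ V/m)(0.218 m) = -5910 V.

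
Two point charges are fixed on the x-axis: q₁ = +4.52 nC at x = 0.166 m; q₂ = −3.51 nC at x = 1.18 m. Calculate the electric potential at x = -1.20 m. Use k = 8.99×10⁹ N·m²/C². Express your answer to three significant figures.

16.5 V

The total potential is the scalar sum of each charge's contribution, V = Σ kqᵢ/rᵢ.
Distances from the field point to each charge: r₁ = 1.37 m, r₂ = 2.38 m.
V = k[(4.52×10⁻⁹)/(1.37) + (-3.51×10⁻⁹)/(2.38)] = 16.5 V.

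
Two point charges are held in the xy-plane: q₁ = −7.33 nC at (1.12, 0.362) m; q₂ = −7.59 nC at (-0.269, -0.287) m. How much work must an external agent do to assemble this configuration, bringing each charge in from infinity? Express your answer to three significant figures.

The work to assemble the configuration equals its total potential energy, U = Σ kqᵢqⱼ/rᵢⱼ over all pairs.
Pair separations: r₁₂ = 1.53 m.
U = (3.26×10⁻⁷) = 3.26×10⁻⁷ J.

3.26×10⁻⁷ J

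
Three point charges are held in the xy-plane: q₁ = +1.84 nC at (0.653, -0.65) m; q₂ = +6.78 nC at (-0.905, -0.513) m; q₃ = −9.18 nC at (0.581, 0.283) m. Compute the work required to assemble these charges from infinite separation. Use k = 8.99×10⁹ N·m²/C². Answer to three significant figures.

-4.22×10⁻⁷ J

The work to assemble the configuration equals its total potential energy, U = Σ kqᵢqⱼ/rᵢⱼ over all pairs.
Pair separations: r₁₂ = 1.56 m, r₁₃ = 0.936 m, r₂₃ = 1.69 m.
U = (7.17×10⁻⁸) + (-1.62×10⁻⁷) + (-3.32×10⁻⁷) = -4.22×10⁻⁷ J.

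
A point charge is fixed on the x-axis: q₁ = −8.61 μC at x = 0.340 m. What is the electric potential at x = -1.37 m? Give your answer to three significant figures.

Electric potential is a scalar, so the contributions from each charge add algebraically: V = Σ kqᵢ/rᵢ.
V = k[(-8.61×10⁻⁶)/(1.71)] = -4.53×10⁴ V.

-4.53×10⁴ V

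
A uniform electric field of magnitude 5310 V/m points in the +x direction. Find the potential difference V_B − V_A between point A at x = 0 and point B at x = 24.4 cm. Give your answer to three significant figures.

In a uniform field, potential decreases in the direction of E: V_B − V_A = −E·Δx.
V_B − V_A = −(5310 V/m)(0.244 m) = -1300 V.

-1300 V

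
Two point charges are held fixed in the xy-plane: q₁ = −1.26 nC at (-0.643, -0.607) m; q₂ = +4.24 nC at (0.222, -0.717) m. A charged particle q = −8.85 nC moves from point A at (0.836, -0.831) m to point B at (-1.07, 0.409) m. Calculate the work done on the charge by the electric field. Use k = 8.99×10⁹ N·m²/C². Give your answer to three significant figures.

-3.67×10⁻⁷ J

The work done by the electric force is W_field = −ΔU = −q(V_B − V_A) = q(V_A − V_B).
At A: distances to the source charges are 1.50 m, 0.624 m; V_A = Σ kqᵢ/rᵢ = 53.5 V.
At B: distances to the source charges are 1.10 m, 1.71 m; V_B = Σ kqᵢ/rᵢ = 12.0 V.
ΔV = V_B − V_A = -41.5 V.
W_field = −qΔV = −(-8.85×10⁻⁹ C)(-41.5 V) = -3.67×10⁻⁷ J.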